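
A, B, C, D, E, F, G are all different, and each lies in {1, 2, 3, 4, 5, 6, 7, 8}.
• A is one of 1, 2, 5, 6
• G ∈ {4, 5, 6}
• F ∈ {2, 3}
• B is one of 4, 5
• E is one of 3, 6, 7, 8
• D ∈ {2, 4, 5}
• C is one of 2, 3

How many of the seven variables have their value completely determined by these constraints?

C and F between them cover only {2, 3} — a naked pair. Remove those values from A, D, E.
B and D between them cover only {4, 5} — a naked pair. Remove those values from A, G.
That leaves G = 6. Remove 6 from A, E.
A has just one choice, so A = 1.
Determined: A=1, G=6. The other variables each still have more than one consistent value. That makes 2.

2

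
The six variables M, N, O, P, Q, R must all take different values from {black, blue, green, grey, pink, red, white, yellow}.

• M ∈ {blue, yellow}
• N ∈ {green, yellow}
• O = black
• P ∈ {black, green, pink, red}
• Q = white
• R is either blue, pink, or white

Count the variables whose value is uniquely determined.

O's domain is down to {black}, so O = black. Strike black from P.
Q has just one choice, so Q = white. So R can't be white.
Determined: O=black, Q=white. The other variables each still have more than one consistent value. That makes 2.

2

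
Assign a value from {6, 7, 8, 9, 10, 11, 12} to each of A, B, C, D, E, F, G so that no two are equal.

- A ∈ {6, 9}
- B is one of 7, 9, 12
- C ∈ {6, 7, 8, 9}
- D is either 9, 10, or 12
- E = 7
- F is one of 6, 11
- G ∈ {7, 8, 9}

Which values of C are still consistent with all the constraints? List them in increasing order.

E must be 7 (only option left). Strike 7 from B, C, G.
The 6 still-open variables draw from only 6 values {6, 8, 9, 10, 11, 12}, so each is used; only D can be 10, hence D = 10.
The 5 still-open variables draw from only 5 values {6, 8, 9, 11, 12}, so each is used; only F can be 11, hence F = 11.
The 4 still-open variables draw from only 4 values {6, 8, 9, 12}, so each is used; only B can be 12, hence B = 12.
No further eliminations apply; C can still be any of 6, 8, 9.

6, 8, 9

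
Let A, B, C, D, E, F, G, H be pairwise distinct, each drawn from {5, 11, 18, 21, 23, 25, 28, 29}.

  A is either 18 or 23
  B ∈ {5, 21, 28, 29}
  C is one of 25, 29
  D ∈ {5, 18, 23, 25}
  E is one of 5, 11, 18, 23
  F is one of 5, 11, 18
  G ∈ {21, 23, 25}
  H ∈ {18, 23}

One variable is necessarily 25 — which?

D

The 8 variables together cover exactly {5, 11, 18, 21, 23, 25, 28, 29} — 8 values for 8 variables — and 28 appears only in B's list, so B = 28.
The 7 still-open variables together cover exactly {5, 11, 18, 21, 23, 25, 29} — 7 values for 7 variables — and 21 appears only in G's list, so G = 21.
Among the 6 still-open variables, 29 fits only C (and all 6 values in {5, 11, 18, 23, 25, 29} must be used), so C = 29.
The 5 still-open variables draw from only 5 values {5, 11, 18, 23, 25}, so each is used; only D can be 25, hence D = 25.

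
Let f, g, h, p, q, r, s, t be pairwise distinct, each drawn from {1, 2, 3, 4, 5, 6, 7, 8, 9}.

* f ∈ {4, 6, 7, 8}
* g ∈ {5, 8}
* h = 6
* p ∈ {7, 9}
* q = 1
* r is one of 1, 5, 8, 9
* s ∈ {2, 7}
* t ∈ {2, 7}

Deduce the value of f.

h must be 6 (only option left). Eliminate 6 elsewhere: f.
That leaves q = 1. Eliminate 1 elsewhere: r.
The 6 still-open variables together cover exactly {2, 4, 5, 7, 8, 9} — 6 values for 6 variables — and 4 appears only in f's list, so f = 4.

4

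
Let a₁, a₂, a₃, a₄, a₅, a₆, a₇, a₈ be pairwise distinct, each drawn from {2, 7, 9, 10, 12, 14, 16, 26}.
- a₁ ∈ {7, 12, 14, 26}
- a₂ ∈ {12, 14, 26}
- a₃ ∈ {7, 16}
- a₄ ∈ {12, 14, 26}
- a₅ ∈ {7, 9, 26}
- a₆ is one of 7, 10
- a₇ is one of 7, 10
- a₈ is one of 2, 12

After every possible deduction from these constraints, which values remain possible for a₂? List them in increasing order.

12, 14, 26

The 8 variables draw from only 8 values {2, 7, 9, 10, 12, 14, 16, 26}, so each is used; only a₈ can be 2, hence a₈ = 2.
The 7 still-open variables together cover exactly {7, 9, 10, 12, 14, 16, 26} — 7 values for 7 variables — and 9 appears only in a₅'s list, so a₅ = 9.
The 6 still-open variables draw from only 6 values {7, 10, 12, 14, 16, 26}, so each is used; only a₃ can be 16, hence a₃ = 16.
a₆ and a₇ between them cover only {7, 10} — a naked pair. Remove those values from a₁.
No further eliminations apply; a₂ can still be any of 12, 14, 26.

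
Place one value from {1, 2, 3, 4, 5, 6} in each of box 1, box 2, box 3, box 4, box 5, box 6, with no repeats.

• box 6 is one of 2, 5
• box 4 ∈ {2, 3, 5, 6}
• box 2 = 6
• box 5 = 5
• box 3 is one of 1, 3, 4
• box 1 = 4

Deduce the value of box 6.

box 1 has just one choice, so box 1 = 4. Remove 4 from box 3.
box 2 has just one choice, so box 2 = 6. Remove 6 from box 4.
That leaves box 5 = 5. Strike 5 from box 4, box 6.
So box 6 = 2.

2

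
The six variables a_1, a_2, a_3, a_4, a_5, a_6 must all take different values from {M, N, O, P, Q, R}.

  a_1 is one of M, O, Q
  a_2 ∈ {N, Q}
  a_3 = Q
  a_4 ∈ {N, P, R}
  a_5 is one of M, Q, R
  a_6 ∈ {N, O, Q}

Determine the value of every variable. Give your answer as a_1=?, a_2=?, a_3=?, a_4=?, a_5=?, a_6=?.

a_1=M, a_2=N, a_3=Q, a_4=P, a_5=R, a_6=O

a_3 has just one choice, so a_3 = Q. So a_1, a_2, a_5, a_6 can't be Q.
a_2 must be N (only option left). So a_4, a_6 can't be N.
a_6's domain is down to {O}, so a_6 = O. So a_1 can't be O.
a_1's domain is down to {M}, so a_1 = M. Remove M from a_5.
a_5 has just one choice, so a_5 = R. Remove R from a_4.
a_4's domain is down to {P}, so a_4 = P.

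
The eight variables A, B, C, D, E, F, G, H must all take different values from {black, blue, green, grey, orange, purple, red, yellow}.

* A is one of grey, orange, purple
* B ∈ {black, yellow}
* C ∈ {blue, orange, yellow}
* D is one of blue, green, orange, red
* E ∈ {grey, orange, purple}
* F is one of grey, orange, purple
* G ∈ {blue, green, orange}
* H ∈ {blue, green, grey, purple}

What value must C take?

Among the 8 variables, black fits only B (and all 8 values in {black, blue, green, grey, orange, purple, red, yellow} must be used), so B = black.
Among the 7 still-open variables, red fits only D (and all 7 values in {blue, green, grey, orange, purple, red, yellow} must be used), so D = red.
Among the 6 still-open variables, yellow fits only C (and all 6 values in {blue, green, grey, orange, purple, yellow} must be used), so C = yellow.

yellow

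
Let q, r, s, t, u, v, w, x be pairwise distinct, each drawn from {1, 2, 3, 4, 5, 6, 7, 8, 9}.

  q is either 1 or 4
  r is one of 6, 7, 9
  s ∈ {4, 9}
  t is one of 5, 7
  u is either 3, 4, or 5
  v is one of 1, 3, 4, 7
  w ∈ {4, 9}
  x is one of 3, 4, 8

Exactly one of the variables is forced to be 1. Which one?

The 8 variables together cover exactly {1, 3, 4, 5, 6, 7, 8, 9} — 8 values for 8 variables — and 6 appears only in r's list, so r = 6.
The 7 still-open variables together cover exactly {1, 3, 4, 5, 7, 8, 9} — 7 values for 7 variables — and 8 appears only in x's list, so x = 8.
s and w between them cover only {4, 9} — a naked pair. Remove those values from q, u, v.
So 1 goes to q.

q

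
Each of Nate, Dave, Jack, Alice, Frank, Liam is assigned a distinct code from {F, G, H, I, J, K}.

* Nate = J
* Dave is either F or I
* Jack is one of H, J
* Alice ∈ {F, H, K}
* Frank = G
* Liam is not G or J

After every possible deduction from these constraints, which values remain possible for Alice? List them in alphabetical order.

F, K

Nate must be J (only option left). Eliminate J elsewhere: Jack.
That leaves Jack = H. Strike H from Alice, Liam.
That leaves Frank = G.
No further eliminations apply; Alice can still be any of F, K.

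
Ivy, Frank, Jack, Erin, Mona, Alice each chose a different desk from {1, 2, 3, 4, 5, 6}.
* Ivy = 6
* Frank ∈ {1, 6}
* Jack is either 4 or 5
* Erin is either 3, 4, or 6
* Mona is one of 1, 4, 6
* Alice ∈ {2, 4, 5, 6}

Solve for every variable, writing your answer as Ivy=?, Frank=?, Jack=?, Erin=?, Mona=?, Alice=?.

Ivy's domain is down to {6}, so Ivy = 6. Strike 6 from Frank, Erin, Mona, Alice.
That leaves Frank = 1. Strike 1 from Mona.
Mona has just one choice, so Mona = 4. Eliminate 4 elsewhere: Jack, Erin, Alice.
Jack's domain is down to {5}, so Jack = 5. So Alice can't be 5.
That leaves Erin = 3.
That leaves Alice = 2.

Ivy=6, Frank=1, Jack=5, Erin=3, Mona=4, Alice=2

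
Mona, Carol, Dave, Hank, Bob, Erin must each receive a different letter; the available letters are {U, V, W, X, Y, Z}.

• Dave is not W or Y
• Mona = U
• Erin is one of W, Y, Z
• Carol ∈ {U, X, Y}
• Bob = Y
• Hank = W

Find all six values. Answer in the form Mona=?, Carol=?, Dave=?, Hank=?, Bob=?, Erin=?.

Mona=U, Carol=X, Dave=V, Hank=W, Bob=Y, Erin=Z

Mona must be U (only option left). So Carol, Dave can't be U.
Hank must be W (only option left). Strike W from Erin.
That leaves Bob = Y. Eliminate Y elsewhere: Carol, Erin.
Erin has just one choice, so Erin = Z. Remove Z from Dave.
That leaves Carol = X. Eliminate X elsewhere: Dave.
Dave must be V (only option left).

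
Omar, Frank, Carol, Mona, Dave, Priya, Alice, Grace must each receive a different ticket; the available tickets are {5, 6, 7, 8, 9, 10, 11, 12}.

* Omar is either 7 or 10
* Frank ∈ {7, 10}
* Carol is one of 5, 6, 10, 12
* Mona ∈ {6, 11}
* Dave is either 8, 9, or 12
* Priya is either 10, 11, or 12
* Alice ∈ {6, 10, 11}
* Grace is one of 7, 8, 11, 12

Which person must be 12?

Priya

The 8 variables draw from only 8 values {5, 6, 7, 8, 9, 10, 11, 12}, so each is used; only Carol can be 5, hence Carol = 5.
The 7 still-open variables together cover exactly {6, 7, 8, 9, 10, 11, 12} — 7 values for 7 variables — and 9 appears only in Dave's list, so Dave = 9.
Among the 6 still-open variables, 8 fits only Grace (and all 6 values in {6, 7, 8, 10, 11, 12} must be used), so Grace = 8.
The 5 still-open variables draw from only 5 values {6, 7, 10, 11, 12}, so each is used; only Priya can be 12, hence Priya = 12.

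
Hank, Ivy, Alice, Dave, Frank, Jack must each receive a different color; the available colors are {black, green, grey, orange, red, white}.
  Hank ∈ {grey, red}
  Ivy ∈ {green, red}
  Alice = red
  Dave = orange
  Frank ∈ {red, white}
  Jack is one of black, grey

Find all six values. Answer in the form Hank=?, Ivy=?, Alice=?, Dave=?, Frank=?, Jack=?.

Hank=grey, Ivy=green, Alice=red, Dave=orange, Frank=white, Jack=black

Alice has just one choice, so Alice = red. Strike red from Hank, Ivy, Frank.
Dave must be orange (only option left).
Frank's domain is down to {white}, so Frank = white.
Hank's domain is down to {grey}, so Hank = grey. Remove grey from Jack.
Ivy has just one choice, so Ivy = green.
That leaves Jack = black.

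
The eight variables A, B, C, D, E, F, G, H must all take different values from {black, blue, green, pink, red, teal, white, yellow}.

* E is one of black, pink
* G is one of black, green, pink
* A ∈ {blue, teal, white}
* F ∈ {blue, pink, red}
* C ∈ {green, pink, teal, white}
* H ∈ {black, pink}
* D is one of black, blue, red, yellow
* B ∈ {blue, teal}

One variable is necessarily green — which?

G

The 8 variables draw from only 8 values {black, blue, green, pink, red, teal, white, yellow}, so each is used; only D can be yellow, hence D = yellow.
Among the 7 still-open variables, red fits only F (and all 7 values in {black, blue, green, pink, red, teal, white} must be used), so F = red.
The 2 variables E and H are confined to {black, pink}, which locks those values in; drop them from C, G.
So green goes to G.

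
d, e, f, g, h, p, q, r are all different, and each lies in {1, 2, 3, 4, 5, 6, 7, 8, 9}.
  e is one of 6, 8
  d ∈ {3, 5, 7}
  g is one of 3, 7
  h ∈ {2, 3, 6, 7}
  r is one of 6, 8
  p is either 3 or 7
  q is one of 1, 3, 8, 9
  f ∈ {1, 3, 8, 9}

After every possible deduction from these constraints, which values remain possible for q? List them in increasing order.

The 8 variables together cover exactly {1, 2, 3, 5, 6, 7, 8, 9} — 8 values for 8 variables — and 2 appears only in h's list, so h = 2.
The 7 still-open variables draw from only 7 values {1, 3, 5, 6, 7, 8, 9}, so each is used; only d can be 5, hence d = 5.
The 2 variables e and r are confined to {6, 8}, which locks those values in; drop them from f, q.
The 2 variables g and p are confined to {3, 7}, which locks those values in; drop them from f, q.
No further eliminations apply; q can still be any of 1, 9.

1, 9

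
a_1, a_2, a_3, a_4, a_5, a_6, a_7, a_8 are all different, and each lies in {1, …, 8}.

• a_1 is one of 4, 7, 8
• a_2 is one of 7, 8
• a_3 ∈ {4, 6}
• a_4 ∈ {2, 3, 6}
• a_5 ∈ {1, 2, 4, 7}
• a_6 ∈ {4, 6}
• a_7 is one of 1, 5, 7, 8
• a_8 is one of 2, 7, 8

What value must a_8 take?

Among the 8 variables, 3 fits only a_4 (and all 8 values in {1, 2, 3, 4, 5, 6, 7, 8} must be used), so a_4 = 3.
Among the 7 still-open variables, 5 fits only a_7 (and all 7 values in {1, 2, 4, 5, 6, 7, 8} must be used), so a_7 = 5.
The 6 still-open variables together cover exactly {1, 2, 4, 6, 7, 8} — 6 values for 6 variables — and 1 appears only in a_5's list, so a_5 = 1.
Among the 5 still-open variables, 2 fits only a_8 (and all 5 values in {2, 4, 6, 7, 8} must be used), so a_8 = 2.

2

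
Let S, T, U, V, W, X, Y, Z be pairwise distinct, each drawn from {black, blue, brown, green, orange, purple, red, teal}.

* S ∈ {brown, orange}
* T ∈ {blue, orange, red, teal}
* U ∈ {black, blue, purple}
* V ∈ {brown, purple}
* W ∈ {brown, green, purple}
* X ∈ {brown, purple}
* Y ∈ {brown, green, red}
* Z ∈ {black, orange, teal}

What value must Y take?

red

The 2 variables V and X are confined to {brown, purple}, which locks those values in; drop them from S, U, W, Y.
S's domain is down to {orange}, so S = orange. Strike orange from T, Z.
W's domain is down to {green}, so W = green. So Y can't be green.
So Y = red.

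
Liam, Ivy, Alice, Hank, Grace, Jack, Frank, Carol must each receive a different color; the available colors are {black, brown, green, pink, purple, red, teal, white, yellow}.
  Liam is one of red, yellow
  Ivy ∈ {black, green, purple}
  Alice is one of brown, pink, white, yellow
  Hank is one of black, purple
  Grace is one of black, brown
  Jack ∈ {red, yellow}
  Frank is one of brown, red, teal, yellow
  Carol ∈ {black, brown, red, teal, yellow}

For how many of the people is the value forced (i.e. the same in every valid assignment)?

Liam and Jack share exactly the 2 values {red, yellow}; by pigeonhole those values go to them, so strike red, yellow from Alice, Frank, Carol.
Grace, Frank, Carol share exactly the 3 values {black, brown, teal}; by pigeonhole those values go to them, so strike black, brown, teal from Ivy, Alice, Hank.
Hank's domain is down to {purple}, so Hank = purple. Remove purple from Ivy.
Ivy's domain is down to {green}, so Ivy = green.
Determined: Ivy=green, Hank=purple. The other people each still have more than one consistent value. That makes 2.

2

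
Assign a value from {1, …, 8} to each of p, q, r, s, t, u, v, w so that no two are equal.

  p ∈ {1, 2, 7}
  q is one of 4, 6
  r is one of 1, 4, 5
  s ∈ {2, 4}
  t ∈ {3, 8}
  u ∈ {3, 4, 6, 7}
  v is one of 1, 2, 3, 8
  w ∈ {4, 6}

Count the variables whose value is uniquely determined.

The 8 variables draw from only 8 values {1, 2, 3, 4, 5, 6, 7, 8}, so each is used; only r can be 5, hence r = 5.
q and w share exactly the 2 values {4, 6}; by pigeonhole those values go to them, so strike 4, 6 from s, u.
s has just one choice, so s = 2. Strike 2 from p, v.
Determined: r=5, s=2. The other variables each still have more than one consistent value. That makes 2.

2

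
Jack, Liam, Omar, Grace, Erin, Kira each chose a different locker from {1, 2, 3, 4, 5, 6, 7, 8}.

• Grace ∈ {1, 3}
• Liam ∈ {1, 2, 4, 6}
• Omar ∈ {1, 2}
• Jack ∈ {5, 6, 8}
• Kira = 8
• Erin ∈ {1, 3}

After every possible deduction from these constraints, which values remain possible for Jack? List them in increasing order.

5, 6

Kira's domain is down to {8}, so Kira = 8. Remove 8 from Jack.
Grace and Erin between them cover only {1, 3} — a naked pair. Remove those values from Liam, Omar.
That leaves Omar = 2. Remove 2 from Liam.
No further eliminations apply; Jack can still be any of 5, 6.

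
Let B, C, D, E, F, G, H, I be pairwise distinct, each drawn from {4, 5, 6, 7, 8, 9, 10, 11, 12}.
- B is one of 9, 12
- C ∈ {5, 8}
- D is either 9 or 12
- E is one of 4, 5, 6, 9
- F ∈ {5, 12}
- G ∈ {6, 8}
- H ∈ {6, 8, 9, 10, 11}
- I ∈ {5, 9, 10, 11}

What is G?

6

Among the 8 variables, 4 fits only E (and all 8 values in {4, 5, 6, 8, 9, 10, 11, 12} must be used), so E = 4.
B and D between them cover only {9, 12} — a naked pair. Remove those values from F, H, I.
That leaves F = 5. Strike 5 from C, I.
C's domain is down to {8}, so C = 8. Strike 8 from G, H.
So G = 6.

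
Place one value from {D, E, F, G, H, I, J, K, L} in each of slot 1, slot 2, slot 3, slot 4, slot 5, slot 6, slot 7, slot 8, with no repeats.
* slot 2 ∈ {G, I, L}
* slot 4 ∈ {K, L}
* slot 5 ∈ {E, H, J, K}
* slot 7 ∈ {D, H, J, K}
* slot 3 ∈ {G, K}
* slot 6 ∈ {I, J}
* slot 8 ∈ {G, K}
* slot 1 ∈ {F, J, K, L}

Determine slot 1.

The 2 variables slot 3 and slot 8 are confined to {G, K}, which locks those values in; drop them from slot 1, slot 2, slot 4, slot 5, slot 7.
slot 4's domain is down to {L}, so slot 4 = L. Eliminate L elsewhere: slot 1, slot 2.
slot 2's domain is down to {I}, so slot 2 = I. Remove I from slot 6.
slot 6 must be J (only option left). Strike J from slot 1, slot 5, slot 7.
So slot 1 = F.

F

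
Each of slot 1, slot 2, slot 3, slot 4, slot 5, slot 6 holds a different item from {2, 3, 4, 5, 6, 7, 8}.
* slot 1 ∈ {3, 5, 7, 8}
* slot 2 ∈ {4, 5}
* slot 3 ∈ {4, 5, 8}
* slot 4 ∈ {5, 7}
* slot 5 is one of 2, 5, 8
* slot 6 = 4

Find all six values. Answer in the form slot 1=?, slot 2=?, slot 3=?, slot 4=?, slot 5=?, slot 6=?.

slot 6 must be 4 (only option left). So slot 2, slot 3 can't be 4.
slot 2's domain is down to {5}, so slot 2 = 5. Eliminate 5 elsewhere: slot 1, slot 3, slot 4, slot 5.
slot 3 must be 8 (only option left). Remove 8 from slot 1, slot 5.
slot 4 must be 7 (only option left). So slot 1 can't be 7.
That leaves slot 5 = 2.
slot 1 must be 3 (only option left).

slot 1=3, slot 2=5, slot 3=8, slot 4=7, slot 5=2, slot 6=4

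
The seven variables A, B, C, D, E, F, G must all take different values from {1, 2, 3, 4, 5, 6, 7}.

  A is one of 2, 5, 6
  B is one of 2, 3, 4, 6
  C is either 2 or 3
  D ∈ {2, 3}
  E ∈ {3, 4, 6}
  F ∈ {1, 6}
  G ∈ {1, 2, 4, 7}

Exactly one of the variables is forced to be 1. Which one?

F

The 7 variables draw from only 7 values {1, 2, 3, 4, 5, 6, 7}, so each is used; only A can be 5, hence A = 5.
The 6 still-open variables draw from only 6 values {1, 2, 3, 4, 6, 7}, so each is used; only G can be 7, hence G = 7.
The 5 still-open variables together cover exactly {1, 2, 3, 4, 6} — 5 values for 5 variables — and 1 appears only in F's list, so F = 1.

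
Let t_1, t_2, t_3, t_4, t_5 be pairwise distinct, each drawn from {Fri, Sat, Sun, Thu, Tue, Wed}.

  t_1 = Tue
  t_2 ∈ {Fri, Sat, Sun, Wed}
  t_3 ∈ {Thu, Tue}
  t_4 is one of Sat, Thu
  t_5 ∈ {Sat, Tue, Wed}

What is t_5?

t_1 must be Tue (only option left). Eliminate Tue elsewhere: t_3, t_5.
t_3's domain is down to {Thu}, so t_3 = Thu. Strike Thu from t_4.
That leaves t_4 = Sat. Remove Sat from t_2, t_5.
So t_5 = Wed.

Wed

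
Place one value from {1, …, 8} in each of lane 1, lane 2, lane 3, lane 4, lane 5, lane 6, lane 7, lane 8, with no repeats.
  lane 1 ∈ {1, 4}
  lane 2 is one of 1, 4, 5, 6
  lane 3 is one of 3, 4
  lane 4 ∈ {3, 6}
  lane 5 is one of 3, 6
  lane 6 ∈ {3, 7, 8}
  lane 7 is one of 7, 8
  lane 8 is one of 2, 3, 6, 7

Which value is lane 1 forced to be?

1

The 8 variables together cover exactly {1, 2, 3, 4, 5, 6, 7, 8} — 8 values for 8 variables — and 2 appears only in lane 8's list, so lane 8 = 2.
Among the 7 still-open variables, 5 fits only lane 2 (and all 7 values in {1, 3, 4, 5, 6, 7, 8} must be used), so lane 2 = 5.
The 6 still-open variables draw from only 6 values {1, 3, 4, 6, 7, 8}, so each is used; only lane 1 can be 1, hence lane 1 = 1.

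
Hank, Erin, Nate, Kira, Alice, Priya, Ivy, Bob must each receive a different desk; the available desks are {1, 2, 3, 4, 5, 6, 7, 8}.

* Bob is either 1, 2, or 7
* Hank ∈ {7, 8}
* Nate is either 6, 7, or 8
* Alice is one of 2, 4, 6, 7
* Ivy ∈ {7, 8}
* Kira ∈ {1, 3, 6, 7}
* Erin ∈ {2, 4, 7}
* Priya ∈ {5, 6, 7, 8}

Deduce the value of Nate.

6

Among the 8 variables, 3 fits only Kira (and all 8 values in {1, 2, 3, 4, 5, 6, 7, 8} must be used), so Kira = 3.
Among the 7 still-open variables, 1 fits only Bob (and all 7 values in {1, 2, 4, 5, 6, 7, 8} must be used), so Bob = 1.
Among the 6 still-open variables, 5 fits only Priya (and all 6 values in {2, 4, 5, 6, 7, 8} must be used), so Priya = 5.
Hank and Ivy between them cover only {7, 8} — a naked pair. Remove those values from Erin, Nate, Alice.
So Nate = 6.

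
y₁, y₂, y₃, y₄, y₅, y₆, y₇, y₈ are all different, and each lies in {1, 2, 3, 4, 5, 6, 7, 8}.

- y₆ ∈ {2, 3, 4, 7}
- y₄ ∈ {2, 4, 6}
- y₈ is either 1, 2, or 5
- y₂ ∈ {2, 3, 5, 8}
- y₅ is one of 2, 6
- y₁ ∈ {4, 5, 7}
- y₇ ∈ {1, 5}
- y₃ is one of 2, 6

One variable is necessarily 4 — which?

y₄

The 8 variables draw from only 8 values {1, 2, 3, 4, 5, 6, 7, 8}, so each is used; only y₂ can be 8, hence y₂ = 8.
Among the 7 still-open variables, 3 fits only y₆ (and all 7 values in {1, 2, 3, 4, 5, 6, 7} must be used), so y₆ = 3.
Among the 6 still-open variables, 7 fits only y₁ (and all 6 values in {1, 2, 4, 5, 6, 7} must be used), so y₁ = 7.
The 5 still-open variables together cover exactly {1, 2, 4, 5, 6} — 5 values for 5 variables — and 4 appears only in y₄'s list, so y₄ = 4.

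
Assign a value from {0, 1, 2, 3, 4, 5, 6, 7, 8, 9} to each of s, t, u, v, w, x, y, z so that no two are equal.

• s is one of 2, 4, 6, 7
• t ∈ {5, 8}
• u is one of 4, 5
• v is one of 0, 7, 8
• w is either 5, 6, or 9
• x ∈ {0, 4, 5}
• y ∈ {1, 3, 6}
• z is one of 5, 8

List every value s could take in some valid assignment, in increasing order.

t and z between them cover only {5, 8} — a naked pair. Remove those values from u, v, w, x.
u must be 4 (only option left). Remove 4 from s, x.
x must be 0 (only option left). Strike 0 from v.
v must be 7 (only option left). Eliminate 7 elsewhere: s.
No further eliminations apply; s can still be any of 2, 6.

2, 6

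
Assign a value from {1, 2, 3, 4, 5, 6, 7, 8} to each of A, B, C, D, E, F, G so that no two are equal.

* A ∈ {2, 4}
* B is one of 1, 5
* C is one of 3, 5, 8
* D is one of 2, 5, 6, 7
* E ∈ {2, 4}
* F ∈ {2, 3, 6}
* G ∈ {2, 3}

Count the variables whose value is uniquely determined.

2

A and E share exactly the 2 values {2, 4}; by pigeonhole those values go to them, so strike 2, 4 from D, F, G.
G has just one choice, so G = 3. Remove 3 from C, F.
That leaves F = 6. Remove 6 from D.
Determined: F=6, G=3. The other variables each still have more than one consistent value. That makes 2.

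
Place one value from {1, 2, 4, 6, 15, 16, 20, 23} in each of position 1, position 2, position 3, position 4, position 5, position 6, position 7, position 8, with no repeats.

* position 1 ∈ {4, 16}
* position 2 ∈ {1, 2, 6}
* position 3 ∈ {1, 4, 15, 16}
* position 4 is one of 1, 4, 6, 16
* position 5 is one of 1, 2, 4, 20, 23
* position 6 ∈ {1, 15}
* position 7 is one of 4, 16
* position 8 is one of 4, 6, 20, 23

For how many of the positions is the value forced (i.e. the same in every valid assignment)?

2

position 1 and position 7 between them cover only {4, 16} — a naked pair. Remove those values from position 3, position 4, position 5, position 8.
position 3 and position 6 share exactly the 2 values {1, 15}; by pigeonhole those values go to them, so strike 1, 15 from position 2, position 4, position 5.
position 4's domain is down to {6}, so position 4 = 6. So position 2, position 8 can't be 6.
position 2's domain is down to {2}, so position 2 = 2. Strike 2 from position 5.
Determined: position 2=2, position 4=6. The other positions each still have more than one consistent value. That makes 2.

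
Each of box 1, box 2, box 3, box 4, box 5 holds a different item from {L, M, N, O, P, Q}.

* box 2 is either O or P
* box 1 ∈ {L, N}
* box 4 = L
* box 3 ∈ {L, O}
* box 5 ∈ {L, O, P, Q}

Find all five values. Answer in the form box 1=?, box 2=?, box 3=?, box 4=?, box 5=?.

box 1=N, box 2=P, box 3=O, box 4=L, box 5=Q

box 4 has just one choice, so box 4 = L. Remove L from box 1, box 3, box 5.
box 1 must be N (only option left).
That leaves box 3 = O. Remove O from box 2, box 5.
box 2 has just one choice, so box 2 = P. Eliminate P elsewhere: box 5.
box 5 has just one choice, so box 5 = Q.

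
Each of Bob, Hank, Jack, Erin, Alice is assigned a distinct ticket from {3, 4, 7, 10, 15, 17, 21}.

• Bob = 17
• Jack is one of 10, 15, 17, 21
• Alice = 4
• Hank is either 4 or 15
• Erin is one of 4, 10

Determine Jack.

21

Bob must be 17 (only option left). Eliminate 17 elsewhere: Jack.
Alice must be 4 (only option left). Strike 4 from Hank, Erin.
Hank must be 15 (only option left). So Jack can't be 15.
That leaves Erin = 10. So Jack can't be 10.
So Jack = 21.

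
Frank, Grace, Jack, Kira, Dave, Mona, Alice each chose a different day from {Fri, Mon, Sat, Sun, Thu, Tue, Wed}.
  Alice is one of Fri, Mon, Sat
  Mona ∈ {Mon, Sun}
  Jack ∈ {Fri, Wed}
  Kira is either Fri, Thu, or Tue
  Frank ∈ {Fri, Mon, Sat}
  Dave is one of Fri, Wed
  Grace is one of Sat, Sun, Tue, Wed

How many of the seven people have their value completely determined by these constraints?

The 7 variables together cover exactly {Fri, Mon, Sat, Sun, Thu, Tue, Wed} — 7 values for 7 variables — and Thu appears only in Kira's list, so Kira = Thu.
The 6 still-open variables together cover exactly {Fri, Mon, Sat, Sun, Tue, Wed} — 6 values for 6 variables — and Tue appears only in Grace's list, so Grace = Tue.
The 5 still-open variables together cover exactly {Fri, Mon, Sat, Sun, Wed} — 5 values for 5 variables — and Sun appears only in Mona's list, so Mona = Sun.
The 2 variables Jack and Dave are confined to {Fri, Wed}, which locks those values in; drop them from Frank, Alice.
Determined: Grace=Tue, Kira=Thu, Mona=Sun. The other people each still have more than one consistent value. That makes 3.

3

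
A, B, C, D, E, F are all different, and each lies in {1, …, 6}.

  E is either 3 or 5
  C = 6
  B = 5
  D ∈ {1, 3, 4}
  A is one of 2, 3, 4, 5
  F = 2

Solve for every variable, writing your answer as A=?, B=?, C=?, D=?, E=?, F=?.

A=4, B=5, C=6, D=1, E=3, F=2

B's domain is down to {5}, so B = 5. So A, E can't be 5.
C must be 6 (only option left).
E's domain is down to {3}, so E = 3. Remove 3 from A, D.
F has just one choice, so F = 2. Remove 2 from A.
A's domain is down to {4}, so A = 4. Strike 4 from D.
D has just one choice, so D = 1.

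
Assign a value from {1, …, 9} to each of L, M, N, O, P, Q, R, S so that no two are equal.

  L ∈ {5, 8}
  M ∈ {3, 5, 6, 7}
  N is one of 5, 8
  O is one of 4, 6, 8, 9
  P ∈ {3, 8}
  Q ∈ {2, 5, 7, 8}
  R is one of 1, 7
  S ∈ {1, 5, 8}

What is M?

6

L and N share exactly the 2 values {5, 8}; by pigeonhole those values go to them, so strike 5, 8 from M, O, P, Q, S.
P has just one choice, so P = 3. So M can't be 3.
That leaves S = 1. Eliminate 1 elsewhere: R.
R must be 7 (only option left). So M, Q can't be 7.
So M = 6.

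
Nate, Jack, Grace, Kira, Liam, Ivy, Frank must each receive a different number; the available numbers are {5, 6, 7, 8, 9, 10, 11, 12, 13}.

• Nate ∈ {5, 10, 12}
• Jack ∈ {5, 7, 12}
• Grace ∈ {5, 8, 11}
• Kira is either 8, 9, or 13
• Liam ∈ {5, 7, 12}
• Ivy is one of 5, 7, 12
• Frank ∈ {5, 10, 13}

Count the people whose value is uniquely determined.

2

Jack, Liam, Ivy between them cover only {5, 7, 12} — a naked triple. Remove those values from Nate, Grace, Frank.
Nate's domain is down to {10}, so Nate = 10. Strike 10 from Frank.
That leaves Frank = 13. Strike 13 from Kira.
Determined: Nate=10, Frank=13. The other people each still have more than one consistent value. That makes 2.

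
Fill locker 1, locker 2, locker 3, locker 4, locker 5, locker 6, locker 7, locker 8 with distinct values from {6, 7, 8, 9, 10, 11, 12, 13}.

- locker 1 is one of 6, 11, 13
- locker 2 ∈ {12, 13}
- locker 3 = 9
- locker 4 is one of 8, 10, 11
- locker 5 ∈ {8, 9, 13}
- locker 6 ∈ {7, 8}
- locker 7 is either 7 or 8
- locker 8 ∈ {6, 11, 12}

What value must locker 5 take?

13

locker 3's domain is down to {9}, so locker 3 = 9. Remove 9 from locker 5.
Among the 7 still-open variables, 10 fits only locker 4 (and all 7 values in {6, 7, 8, 10, 11, 12, 13} must be used), so locker 4 = 10.
locker 6 and locker 7 share exactly the 2 values {7, 8}; by pigeonhole those values go to them, so strike 7, 8 from locker 5.
So locker 5 = 13.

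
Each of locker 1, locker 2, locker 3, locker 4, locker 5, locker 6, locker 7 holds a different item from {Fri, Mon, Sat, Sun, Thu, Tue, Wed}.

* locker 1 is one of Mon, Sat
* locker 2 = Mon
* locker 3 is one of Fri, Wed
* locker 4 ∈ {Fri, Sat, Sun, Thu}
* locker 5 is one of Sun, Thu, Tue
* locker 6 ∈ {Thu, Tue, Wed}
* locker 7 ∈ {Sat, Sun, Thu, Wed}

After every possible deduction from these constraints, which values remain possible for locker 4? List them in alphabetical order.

locker 2 has just one choice, so locker 2 = Mon. Strike Mon from locker 1.
locker 1's domain is down to {Sat}, so locker 1 = Sat. Eliminate Sat elsewhere: locker 4, locker 7.
No further eliminations apply; locker 4 can still be any of Fri, Sun, Thu.

Fri, Sun, Thu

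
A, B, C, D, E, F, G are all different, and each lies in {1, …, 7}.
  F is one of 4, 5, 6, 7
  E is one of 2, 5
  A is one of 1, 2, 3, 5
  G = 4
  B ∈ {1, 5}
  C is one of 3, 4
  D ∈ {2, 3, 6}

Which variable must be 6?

D

G has just one choice, so G = 4. So C, F can't be 4.
C has just one choice, so C = 3. Strike 3 from A, D.
Among the 5 still-open variables, 7 fits only F (and all 5 values in {1, 2, 5, 6, 7} must be used), so F = 7.
The 4 still-open variables together cover exactly {1, 2, 5, 6} — 4 values for 4 variables — and 6 appears only in D's list, so D = 6.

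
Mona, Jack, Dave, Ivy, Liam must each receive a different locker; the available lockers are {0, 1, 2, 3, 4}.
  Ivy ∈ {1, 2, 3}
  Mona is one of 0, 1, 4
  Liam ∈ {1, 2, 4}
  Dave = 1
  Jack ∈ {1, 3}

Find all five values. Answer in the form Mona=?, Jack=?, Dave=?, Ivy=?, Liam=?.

Dave has just one choice, so Dave = 1. Remove 1 from Mona, Jack, Ivy, Liam.
Jack has just one choice, so Jack = 3. Eliminate 3 elsewhere: Ivy.
Ivy's domain is down to {2}, so Ivy = 2. So Liam can't be 2.
That leaves Liam = 4. So Mona can't be 4.
Mona must be 0 (only option left).

Mona=0, Jack=3, Dave=1, Ivy=2, Liam=4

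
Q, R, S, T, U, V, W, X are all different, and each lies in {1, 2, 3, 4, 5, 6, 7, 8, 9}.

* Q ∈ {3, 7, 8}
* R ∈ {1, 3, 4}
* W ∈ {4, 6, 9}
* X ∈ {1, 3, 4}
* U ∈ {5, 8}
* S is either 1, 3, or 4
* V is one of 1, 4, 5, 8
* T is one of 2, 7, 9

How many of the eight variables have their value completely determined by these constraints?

1

R, S, X between them cover only {1, 3, 4} — a naked triple. Remove those values from Q, V, W.
The 2 variables U and V are confined to {5, 8}, which locks those values in; drop them from Q.
Q must be 7 (only option left). Remove 7 from T.
Determined: Q=7. The other variables each still have more than one consistent value. That makes 1.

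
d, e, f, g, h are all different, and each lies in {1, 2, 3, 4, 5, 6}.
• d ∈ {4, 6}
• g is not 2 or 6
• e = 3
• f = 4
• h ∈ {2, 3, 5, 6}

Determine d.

e has just one choice, so e = 3. Eliminate 3 elsewhere: g, h.
f has just one choice, so f = 4. Strike 4 from d, g.
So d = 6.

6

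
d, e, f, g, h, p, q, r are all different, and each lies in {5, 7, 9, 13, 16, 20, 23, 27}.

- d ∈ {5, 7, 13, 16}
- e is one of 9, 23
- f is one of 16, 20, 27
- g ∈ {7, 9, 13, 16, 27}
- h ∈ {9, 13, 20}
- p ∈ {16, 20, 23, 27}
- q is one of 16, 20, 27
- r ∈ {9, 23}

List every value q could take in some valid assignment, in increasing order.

The 8 variables draw from only 8 values {5, 7, 9, 13, 16, 20, 23, 27}, so each is used; only d can be 5, hence d = 5.
The 7 still-open variables draw from only 7 values {7, 9, 13, 16, 20, 23, 27}, so each is used; only g can be 7, hence g = 7.
The 6 still-open variables together cover exactly {9, 13, 16, 20, 23, 27} — 6 values for 6 variables — and 13 appears only in h's list, so h = 13.
e and r share exactly the 2 values {9, 23}; by pigeonhole those values go to them, so strike 9, 23 from p.
No further eliminations apply; q can still be any of 16, 20, 27.

16, 20, 27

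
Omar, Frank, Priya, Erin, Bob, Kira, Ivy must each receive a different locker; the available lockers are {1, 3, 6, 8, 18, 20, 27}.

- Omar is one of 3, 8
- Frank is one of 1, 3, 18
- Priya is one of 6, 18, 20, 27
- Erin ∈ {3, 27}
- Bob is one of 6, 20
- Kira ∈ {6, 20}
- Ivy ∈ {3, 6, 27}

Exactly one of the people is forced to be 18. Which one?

Priya

The 7 variables together cover exactly {1, 3, 6, 8, 18, 20, 27} — 7 values for 7 variables — and 1 appears only in Frank's list, so Frank = 1.
The 6 still-open variables together cover exactly {3, 6, 8, 18, 20, 27} — 6 values for 6 variables — and 8 appears only in Omar's list, so Omar = 8.
The 5 still-open variables draw from only 5 values {3, 6, 18, 20, 27}, so each is used; only Priya can be 18, hence Priya = 18.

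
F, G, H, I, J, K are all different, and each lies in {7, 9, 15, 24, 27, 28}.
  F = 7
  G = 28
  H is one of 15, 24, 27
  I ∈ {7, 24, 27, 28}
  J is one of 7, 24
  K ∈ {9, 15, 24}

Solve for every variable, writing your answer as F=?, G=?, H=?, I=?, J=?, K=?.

F=7, G=28, H=15, I=27, J=24, K=9

F's domain is down to {7}, so F = 7. Eliminate 7 elsewhere: I, J.
G has just one choice, so G = 28. Strike 28 from I.
J has just one choice, so J = 24. So H, I, K can't be 24.
I's domain is down to {27}, so I = 27. So H can't be 27.
H has just one choice, so H = 15. Strike 15 from K.
That leaves K = 9.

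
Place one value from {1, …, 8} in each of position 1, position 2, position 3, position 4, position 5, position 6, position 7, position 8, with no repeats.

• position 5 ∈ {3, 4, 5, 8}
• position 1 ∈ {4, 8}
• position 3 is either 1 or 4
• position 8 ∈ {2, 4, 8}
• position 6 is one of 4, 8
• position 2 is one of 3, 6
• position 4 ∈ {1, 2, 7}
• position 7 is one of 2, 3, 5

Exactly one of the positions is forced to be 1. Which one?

The 8 variables draw from only 8 values {1, 2, 3, 4, 5, 6, 7, 8}, so each is used; only position 2 can be 6, hence position 2 = 6.
The 7 still-open variables together cover exactly {1, 2, 3, 4, 5, 7, 8} — 7 values for 7 variables — and 7 appears only in position 4's list, so position 4 = 7.
The 6 still-open variables draw from only 6 values {1, 2, 3, 4, 5, 8}, so each is used; only position 3 can be 1, hence position 3 = 1.

position 3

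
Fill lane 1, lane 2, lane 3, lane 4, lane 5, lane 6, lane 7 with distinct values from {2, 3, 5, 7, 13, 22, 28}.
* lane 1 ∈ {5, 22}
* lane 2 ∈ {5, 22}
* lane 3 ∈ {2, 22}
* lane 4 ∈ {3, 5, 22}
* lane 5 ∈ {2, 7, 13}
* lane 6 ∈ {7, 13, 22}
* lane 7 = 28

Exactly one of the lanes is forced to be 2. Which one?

lane 7's domain is down to {28}, so lane 7 = 28.
The 6 still-open variables draw from only 6 values {2, 3, 5, 7, 13, 22}, so each is used; only lane 4 can be 3, hence lane 4 = 3.
The 2 variables lane 1 and lane 2 are confined to {5, 22}, which locks those values in; drop them from lane 3, lane 6.
So 2 goes to lane 3.

lane 3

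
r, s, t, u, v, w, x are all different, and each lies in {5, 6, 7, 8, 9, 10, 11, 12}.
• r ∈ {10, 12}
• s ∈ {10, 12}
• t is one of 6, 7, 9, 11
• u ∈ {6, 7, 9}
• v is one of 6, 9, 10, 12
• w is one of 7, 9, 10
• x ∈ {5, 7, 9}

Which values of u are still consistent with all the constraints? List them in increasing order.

6, 7, 9

The 7 variables together cover exactly {5, 6, 7, 9, 10, 11, 12} — 7 values for 7 variables — and 5 appears only in x's list, so x = 5.
The 6 still-open variables draw from only 6 values {6, 7, 9, 10, 11, 12}, so each is used; only t can be 11, hence t = 11.
r and s share exactly the 2 values {10, 12}; by pigeonhole those values go to them, so strike 10, 12 from v, w.
No further eliminations apply; u can still be any of 6, 7, 9.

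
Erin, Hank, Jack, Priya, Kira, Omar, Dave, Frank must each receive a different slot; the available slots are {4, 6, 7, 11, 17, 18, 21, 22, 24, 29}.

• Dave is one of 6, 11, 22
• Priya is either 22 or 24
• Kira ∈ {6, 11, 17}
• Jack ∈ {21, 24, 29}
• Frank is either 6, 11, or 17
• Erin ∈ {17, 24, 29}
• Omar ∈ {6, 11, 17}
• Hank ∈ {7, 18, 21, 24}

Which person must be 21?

The 3 variables Kira, Omar, Frank are confined to {6, 11, 17}, which locks those values in; drop them from Erin, Dave.
That leaves Dave = 22. Strike 22 from Priya.
Priya has just one choice, so Priya = 24. Eliminate 24 elsewhere: Erin, Hank, Jack.
That leaves Erin = 29. Eliminate 29 elsewhere: Jack.
So 21 goes to Jack.

Jack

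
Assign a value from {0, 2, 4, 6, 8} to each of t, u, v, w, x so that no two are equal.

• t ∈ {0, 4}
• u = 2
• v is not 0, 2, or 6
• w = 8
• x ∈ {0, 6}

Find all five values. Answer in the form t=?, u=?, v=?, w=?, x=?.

u must be 2 (only option left).
w has just one choice, so w = 8. Remove 8 from v.
v has just one choice, so v = 4. Remove 4 from t.
t's domain is down to {0}, so t = 0. Strike 0 from x.
x must be 6 (only option left).

t=0, u=2, v=4, w=8, x=6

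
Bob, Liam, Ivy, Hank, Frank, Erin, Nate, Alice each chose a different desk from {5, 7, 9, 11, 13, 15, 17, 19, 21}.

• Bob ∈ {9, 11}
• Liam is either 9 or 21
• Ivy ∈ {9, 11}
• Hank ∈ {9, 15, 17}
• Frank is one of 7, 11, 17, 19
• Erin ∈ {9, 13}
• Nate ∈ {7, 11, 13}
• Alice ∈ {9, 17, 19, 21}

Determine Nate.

7

Among the 8 variables, 15 fits only Hank (and all 8 values in {7, 9, 11, 13, 15, 17, 19, 21} must be used), so Hank = 15.
The 2 variables Bob and Ivy are confined to {9, 11}, which locks those values in; drop them from Liam, Frank, Erin, Nate, Alice.
Liam must be 21 (only option left). Strike 21 from Alice.
Erin must be 13 (only option left). Strike 13 from Nate.
So Nate = 7.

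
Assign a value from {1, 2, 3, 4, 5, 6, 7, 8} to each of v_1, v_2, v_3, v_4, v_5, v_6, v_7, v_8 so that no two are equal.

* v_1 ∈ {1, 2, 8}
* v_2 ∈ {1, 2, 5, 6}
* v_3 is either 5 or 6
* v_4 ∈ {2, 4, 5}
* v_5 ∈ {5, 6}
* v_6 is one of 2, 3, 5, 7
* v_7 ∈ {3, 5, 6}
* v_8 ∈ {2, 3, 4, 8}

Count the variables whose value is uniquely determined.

2

Among the 8 variables, 7 fits only v_6 (and all 8 values in {1, 2, 3, 4, 5, 6, 7, 8} must be used), so v_6 = 7.
v_3 and v_5 between them cover only {5, 6} — a naked pair. Remove those values from v_2, v_4, v_7.
v_7 has just one choice, so v_7 = 3. Eliminate 3 elsewhere: v_8.
Determined: v_6=7, v_7=3. The other variables each still have more than one consistent value. That makes 2.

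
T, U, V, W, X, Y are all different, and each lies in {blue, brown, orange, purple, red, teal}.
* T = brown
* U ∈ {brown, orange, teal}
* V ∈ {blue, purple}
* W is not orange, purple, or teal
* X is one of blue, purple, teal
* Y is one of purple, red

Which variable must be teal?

X

T must be brown (only option left). Strike brown from U, W.
The 5 still-open variables draw from only 5 values {blue, orange, purple, red, teal}, so each is used; only U can be orange, hence U = orange.
The 4 still-open variables together cover exactly {blue, purple, red, teal} — 4 values for 4 variables — and teal appears only in X's list, so X = teal.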